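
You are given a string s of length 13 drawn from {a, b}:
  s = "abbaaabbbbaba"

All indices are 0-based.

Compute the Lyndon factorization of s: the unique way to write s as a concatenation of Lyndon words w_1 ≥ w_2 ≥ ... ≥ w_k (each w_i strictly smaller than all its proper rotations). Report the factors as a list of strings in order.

emit factor 1: 'abb' (i=0, period=3)
emit factor 2: 'aaabbbbab' (i=3, period=9)
emit factor 3: 'a' (i=12, period=1)

["abb", "aaabbbbab", "a"]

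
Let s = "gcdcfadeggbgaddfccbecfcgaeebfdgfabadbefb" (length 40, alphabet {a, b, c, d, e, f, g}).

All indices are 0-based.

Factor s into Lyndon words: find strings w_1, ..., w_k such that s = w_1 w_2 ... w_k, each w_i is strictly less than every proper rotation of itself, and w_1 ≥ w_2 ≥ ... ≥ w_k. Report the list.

["g", "cdcf", "adeggbg", "addfccbecfcgaeebfdgf", "abadbefb"]

emit factor 1: 'g' (i=0, period=1)
emit factor 2: 'cdcf' (i=1, period=4)
emit factor 3: 'adeggbg' (i=5, period=7)
emit factor 4: 'addfccbecfcgaeebfdgf' (i=12, period=20)
emit factor 5: 'abadbefb' (i=32, period=8)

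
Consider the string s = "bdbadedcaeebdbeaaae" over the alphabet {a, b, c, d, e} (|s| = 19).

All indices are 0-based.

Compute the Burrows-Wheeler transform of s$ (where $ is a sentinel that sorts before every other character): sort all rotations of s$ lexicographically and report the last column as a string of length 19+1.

rank  rotation              last
    0  $bdbadedcaeebdbeaaae  e
    1  aaae$bdbadedcaeebdbe  e
    2  aae$bdbadedcaeebdbea  a
    3  adedcaeebdbeaaae$bdb  b
    4  ae$bdbadedcaeebdbeaa  a
    5  aeebdbeaaae$bdbadedc  c
    6  badedcaeebdbeaaae$bd  d
    7  bdbadedcaeebdbeaaae$  $
    8  bdbeaaae$bdbadedcaee  e
    9  beaaae$bdbadedcaeebd  d
   10  caeebdbeaaae$bdbaded  d
   11  dbadedcaeebdbeaaae$b  b
   12  dbeaaae$bdbadedcaeeb  b
   13  dcaeebdbeaaae$bdbade  e
   14  dedcaeebdbeaaae$bdba  a
   15  e$bdbadedcaeebdbeaaa  a
   16  eaaae$bdbadedcaeebdb  b
   17  ebdbeaaae$bdbadedcae  e
   18  edcaeebdbeaaae$bdbad  d
   19  eebdbeaaae$bdbadedca  a

eeabacd$eddbbeaabeda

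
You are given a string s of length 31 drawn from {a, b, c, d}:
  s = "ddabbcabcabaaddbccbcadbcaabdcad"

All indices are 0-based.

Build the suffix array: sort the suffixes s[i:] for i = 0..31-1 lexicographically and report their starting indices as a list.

rank | idx | suffix
   0 |  24 | aabdcad
   1 |  11 | aaddbccbcadbcaabdcad
   2 |   9 | abaaddbccbcadbcaabdcad
   3 |   2 | abbcabcabaaddbccbcadbcaabdcad
   4 |   6 | abcabaaddbccbcadbcaabdcad
   5 |  25 | abdcad
   6 |  29 | ad
   7 |  20 | adbcaabdcad
   8 |  12 | addbccbcadbcaabdcad
   9 |  10 | baaddbccbcadbcaabdcad
  10 |   3 | bbcabcabaaddbccbcadbcaabdcad
  11 |  22 | bcaabdcad
  12 |   7 | bcabaaddbccbcadbcaabdcad
  13 |   4 | bcabcabaaddbccbcadbcaabdcad
  14 |  18 | bcadbcaabdcad
  15 |  15 | bccbcadbcaabdcad
  16 |  26 | bdcad
  17 |  23 | caabdcad
  18 |   8 | cabaaddbccbcadbcaabdcad
  19 |   5 | cabcabaaddbccbcadbcaabdcad
  20 |  28 | cad
  21 |  19 | cadbcaabdcad
  22 |  17 | cbcadbcaabdcad
  23 |  16 | ccbcadbcaabdcad
  24 |  30 | d
  25 |   1 | dabbcabcabaaddbccbcadbcaabdcad
  26 |  21 | dbcaabdcad
  27 |  14 | dbccbcadbcaabdcad
  28 |  27 | dcad
  29 |   0 | ddabbcabcabaaddbccbcadbcaabdcad
  30 |  13 | ddbccbcadbcaabdcad

[24, 11, 9, 2, 6, 25, 29, 20, 12, 10, 3, 22, 7, 4, 18, 15, 26, 23, 8, 5, 28, 19, 17, 16, 30, 1, 21, 14, 27, 0, 13]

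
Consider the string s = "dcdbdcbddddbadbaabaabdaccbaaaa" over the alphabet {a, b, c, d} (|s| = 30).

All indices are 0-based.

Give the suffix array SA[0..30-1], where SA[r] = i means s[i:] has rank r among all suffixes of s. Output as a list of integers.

[29, 28, 27, 26, 15, 18, 16, 19, 22, 12, 25, 14, 17, 11, 20, 3, 6, 24, 5, 23, 1, 21, 13, 10, 2, 4, 0, 9, 8, 7]

sorted suffixes:
  #0 SA[0]=29  'a'
  #1 SA[1]=28  'aa'
  #2 SA[2]=27  'aaa'
  #3 SA[3]=26  'aaaa'
  #4 SA[4]=15  'aabaabdaccbaaaa'
  #5 SA[5]=18  'aabdaccbaaaa'
  #6 SA[6]=16  'abaabdaccbaaaa'
  #7 SA[7]=19  'abdaccbaaaa'
  #8 SA[8]=22  'accbaaaa'
  #9 SA[9]=12  'adbaabaabdaccbaaaa'
  #10 SA[10]=25  'baaaa'
  #11 SA[11]=14  'baabaabdaccbaaaa'
  #12 SA[12]=17  'baabdaccbaaaa'
  #13 SA[13]=11  'badbaabaabdaccbaaaa'
  #14 SA[14]=20  'bdaccbaaaa'
  #15 SA[15]=3  'bdcbddddbadbaabaabdaccbaaaa'
  #16 SA[16]=6  'bddddbadbaabaabdaccbaaaa'
  #17 SA[17]=24  'cbaaaa'
  #18 SA[18]=5  'cbddddbadbaabaabdaccbaaaa'
  #19 SA[19]=23  'ccbaaaa'
  #20 SA[20]=1  'cdbdcbddddbadbaabaabdaccbaaaa'
  #21 SA[21]=21  'daccbaaaa'
  #22 SA[22]=13  'dbaabaabdaccbaaaa'
  #23 SA[23]=10  'dbadbaabaabdaccbaaaa'
  #24 SA[24]=2  'dbdcbddddbadbaabaabdaccbaaaa'
  #25 SA[25]=4  'dcbddddbadbaabaabdaccbaaaa'
  #26 SA[26]=0  'dcdbdcbddddbadbaabaabdaccbaaaa'
  #27 SA[27]=9  'ddbadbaabaabdaccbaaaa'
  #28 SA[28]=8  'dddbadbaabaabdaccbaaaa'
  #29 SA[29]=7  'ddddbadbaabaabdaccbaaaa'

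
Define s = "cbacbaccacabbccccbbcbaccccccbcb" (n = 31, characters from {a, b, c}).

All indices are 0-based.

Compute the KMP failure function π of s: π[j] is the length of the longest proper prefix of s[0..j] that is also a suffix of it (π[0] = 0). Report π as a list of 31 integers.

π[0] = 0
j=1 s[j]='b': π[1]=0 (border '')
j=2 s[j]='a': π[2]=0 (border '')
j=3 s[j]='c': π[3]=1 (border 'c')
j=4 s[j]='b': π[4]=2 (border 'cb')
j=5 s[j]='a': π[5]=3 (border 'cba')
j=6 s[j]='c': π[6]=4 (border 'cbac')
j=7 s[j]='c': k: 4→1→0; π[7]=1 (border 'c')
j=8 s[j]='a': k: 1→0; π[8]=0 (border '')
j=9 s[j]='c': π[9]=1 (border 'c')
j=10 s[j]='a': k: 1→0; π[10]=0 (border '')
j=11 s[j]='b': π[11]=0 (border '')
j=12 s[j]='b': π[12]=0 (border '')
j=13 s[j]='c': π[13]=1 (border 'c')
j=14 s[j]='c': k: 1→0; π[14]=1 (border 'c')
j=15 s[j]='c': k: 1→0; π[15]=1 (border 'c')
j=16 s[j]='c': k: 1→0; π[16]=1 (border 'c')
j=17 s[j]='b': π[17]=2 (border 'cb')
j=18 s[j]='b': k: 2→0; π[18]=0 (border '')
j=19 s[j]='c': π[19]=1 (border 'c')
j=20 s[j]='b': π[20]=2 (border 'cb')
j=21 s[j]='a': π[21]=3 (border 'cba')
j=22 s[j]='c': π[22]=4 (border 'cbac')
j=23 s[j]='c': k: 4→1→0; π[23]=1 (border 'c')
j=24 s[j]='c': k: 1→0; π[24]=1 (border 'c')
j=25 s[j]='c': k: 1→0; π[25]=1 (border 'c')
j=26 s[j]='c': k: 1→0; π[26]=1 (border 'c')
j=27 s[j]='c': k: 1→0; π[27]=1 (border 'c')
j=28 s[j]='b': π[28]=2 (border 'cb')
j=29 s[j]='c': k: 2→0; π[29]=1 (border 'c')
j=30 s[j]='b': π[30]=2 (border 'cb')

[0, 0, 0, 1, 2, 3, 4, 1, 0, 1, 0, 0, 0, 1, 1, 1, 1, 2, 0, 1, 2, 3, 4, 1, 1, 1, 1, 1, 2, 1, 2]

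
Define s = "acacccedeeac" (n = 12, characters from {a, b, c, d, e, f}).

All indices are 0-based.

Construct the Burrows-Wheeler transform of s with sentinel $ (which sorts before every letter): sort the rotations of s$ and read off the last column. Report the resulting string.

ce$caaacceecd

rank  rotation       last
    0  $acacccedeeac  c
    1  ac$acacccedee  e
    2  acacccedeeac$  $
    3  acccedeeac$ac  c
    4  c$acacccedeea  a
    5  cacccedeeac$a  a
    6  cccedeeac$aca  a
    7  ccedeeac$acac  c
    8  cedeeac$acacc  c
    9  deeac$acaccce  e
   10  eac$acacccede  e
   11  edeeac$acaccc  c
   12  eeac$acaccced  d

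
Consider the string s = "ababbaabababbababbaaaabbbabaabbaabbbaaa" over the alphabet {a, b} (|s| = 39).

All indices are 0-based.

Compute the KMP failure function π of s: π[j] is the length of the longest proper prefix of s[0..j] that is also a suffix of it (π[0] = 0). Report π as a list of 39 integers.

π[0] = 0
j=1 s[j]='b': π[1]=0 (border '')
j=2 s[j]='a': π[2]=1 (border 'a')
j=3 s[j]='b': π[3]=2 (border 'ab')
j=4 s[j]='b': k: 2→0; π[4]=0 (border '')
j=5 s[j]='a': π[5]=1 (border 'a')
j=6 s[j]='a': k: 1→0; π[6]=1 (border 'a')
j=7 s[j]='b': π[7]=2 (border 'ab')
j=8 s[j]='a': π[8]=3 (border 'aba')
j=9 s[j]='b': π[9]=4 (border 'abab')
j=10 s[j]='a': k: 4→2; π[10]=3 (border 'aba')
j=11 s[j]='b': π[11]=4 (border 'abab')
j=12 s[j]='b': π[12]=5 (border 'ababb')
j=13 s[j]='a': π[13]=6 (border 'ababba')
j=14 s[j]='b': k: 6→1; π[14]=2 (border 'ab')
j=15 s[j]='a': π[15]=3 (border 'aba')
j=16 s[j]='b': π[16]=4 (border 'abab')
j=17 s[j]='b': π[17]=5 (border 'ababb')
j=18 s[j]='a': π[18]=6 (border 'ababba')
j=19 s[j]='a': π[19]=7 (border 'ababbaa')
j=20 s[j]='a': k: 7→1→0; π[20]=1 (border 'a')
j=21 s[j]='a': k: 1→0; π[21]=1 (border 'a')
j=22 s[j]='b': π[22]=2 (border 'ab')
j=23 s[j]='b': k: 2→0; π[23]=0 (border '')
j=24 s[j]='b': π[24]=0 (border '')
j=25 s[j]='a': π[25]=1 (border 'a')
j=26 s[j]='b': π[26]=2 (border 'ab')
j=27 s[j]='a': π[27]=3 (border 'aba')
j=28 s[j]='a': k: 3→1→0; π[28]=1 (border 'a')
j=29 s[j]='b': π[29]=2 (border 'ab')
j=30 s[j]='b': k: 2→0; π[30]=0 (border '')
j=31 s[j]='a': π[31]=1 (border 'a')
j=32 s[j]='a': k: 1→0; π[32]=1 (border 'a')
j=33 s[j]='b': π[33]=2 (border 'ab')
j=34 s[j]='b': k: 2→0; π[34]=0 (border '')
j=35 s[j]='b': π[35]=0 (border '')
j=36 s[j]='a': π[36]=1 (border 'a')
j=37 s[j]='a': k: 1→0; π[37]=1 (border 'a')
j=38 s[j]='a': k: 1→0; π[38]=1 (border 'a')

[0, 0, 1, 2, 0, 1, 1, 2, 3, 4, 3, 4, 5, 6, 2, 3, 4, 5, 6, 7, 1, 1, 2, 0, 0, 1, 2, 3, 1, 2, 0, 1, 1, 2, 0, 0, 1, 1, 1]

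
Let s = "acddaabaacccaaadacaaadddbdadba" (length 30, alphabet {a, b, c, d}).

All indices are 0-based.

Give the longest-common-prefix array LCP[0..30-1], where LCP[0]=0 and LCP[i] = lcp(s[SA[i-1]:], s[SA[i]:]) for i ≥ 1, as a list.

sorted suffixes:
  #0 SA[0]=29  'a'
  #1 SA[1]=12  'aaadacaaadddbdadba'
  #2 SA[2]=18  'aaadddbdadba'
  #3 SA[3]=4  'aabaacccaaadacaaadddbdadba'
  #4 SA[4]=7  'aacccaaadacaaadddbdadba'
  #5 SA[5]=13  'aadacaaadddbdadba'
  #6 SA[6]=19  'aadddbdadba'
  #7 SA[7]=5  'abaacccaaadacaaadddbdadba'
  #8 SA[8]=16  'acaaadddbdadba'
  #9 SA[9]=8  'acccaaadacaaadddbdadba'
  #10 SA[10]=0  'acddaabaacccaaadacaaadddbdadba'
  #11 SA[11]=14  'adacaaadddbdadba'
  #12 SA[12]=26  'adba'
  #13 SA[13]=20  'adddbdadba'
  #14 SA[14]=28  'ba'
  #15 SA[15]=6  'baacccaaadacaaadddbdadba'
  #16 SA[16]=24  'bdadba'
  #17 SA[17]=11  'caaadacaaadddbdadba'
  #18 SA[18]=17  'caaadddbdadba'
  #19 SA[19]=10  'ccaaadacaaadddbdadba'
  #20 SA[20]=9  'cccaaadacaaadddbdadba'
  #21 SA[21]=1  'cddaabaacccaaadacaaadddbdadba'
  #22 SA[22]=3  'daabaacccaaadacaaadddbdadba'
  #23 SA[23]=15  'dacaaadddbdadba'
  #24 SA[24]=25  'dadba'
  #25 SA[25]=27  'dba'
  #26 SA[26]=23  'dbdadba'
  #27 SA[27]=2  'ddaabaacccaaadacaaadddbdadba'
  #28 SA[28]=22  'ddbdadba'
  #29 SA[29]=21  'dddbdadba'

SA = [29, 12, 18, 4, 7, 13, 19, 5, 16, 8, 0, 14, 26, 20, 28, 6, 24, 11, 17, 10, 9, 1, 3, 15, 25, 27, 23, 2, 22, 21]
i: (SA[i-1],SA[i]) lcp shared
  1: (29,12) 1 'a'
  2: (12,18) 4 'aaad'
  3: (18,4) 2 'aa'
  4: (4,7) 2 'aa'
  5: (7,13) 2 'aa'
  6: (13,19) 3 'aad'
  7: (19,5) 1 'a'
  8: (5,16) 1 'a'
  9: (16,8) 2 'ac'
  10: (8,0) 2 'ac'
  11: (0,14) 1 'a'
  12: (14,26) 2 'ad'
  13: (26,20) 2 'ad'
  14: (20,28) 0 ''
  15: (28,6) 2 'ba'
  16: (6,24) 1 'b'
  17: (24,11) 0 ''
  18: (11,17) 5 'caaad'
  19: (17,10) 1 'c'
  20: (10,9) 2 'cc'
  21: (9,1) 1 'c'
  22: (1,3) 0 ''
  23: (3,15) 2 'da'
  24: (15,25) 2 'da'
  25: (25,27) 1 'd'
  26: (27,23) 2 'db'
  27: (23,2) 1 'd'
  28: (2,22) 2 'dd'
  29: (22,21) 2 'dd'

[0, 1, 4, 2, 2, 2, 3, 1, 1, 2, 2, 1, 2, 2, 0, 2, 1, 0, 5, 1, 2, 1, 0, 2, 2, 1, 2, 1, 2, 2]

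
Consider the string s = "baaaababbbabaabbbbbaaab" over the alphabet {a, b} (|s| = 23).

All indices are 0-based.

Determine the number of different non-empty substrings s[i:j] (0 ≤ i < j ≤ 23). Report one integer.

rank→(start, suffix):
  0 → (1, 'aaaababbbabaabbbbbaaab')
  1 → (19, 'aaab')
  2 → (2, 'aaababbbabaabbbbbaaab')
  3 → (20, 'aab')
  4 → (3, 'aababbbabaabbbbbaaab')
  5 → (12, 'aabbbbbaaab')
  6 → (21, 'ab')
  7 → (10, 'abaabbbbbaaab')
  8 → (4, 'ababbbabaabbbbbaaab')
  9 → (6, 'abbbabaabbbbbaaab')
  10 → (13, 'abbbbbaaab')
  11 → (22, 'b')
  12 → (0, 'baaaababbbabaabbbbbaaab')
  13 → (18, 'baaab')
  14 → (11, 'baabbbbbaaab')
  15 → (9, 'babaabbbbbaaab')
  16 → (5, 'babbbabaabbbbbaaab')
  17 → (17, 'bbaaab')
  18 → (8, 'bbabaabbbbbaaab')
  19 → (16, 'bbbaaab')
  20 → (7, 'bbbabaabbbbbaaab')
  21 → (15, 'bbbbaaab')
  22 → (14, 'bbbbbaaab')

SA = [1, 19, 2, 20, 3, 12, 21, 10, 4, 6, 13, 22, 0, 18, 11, 9, 5, 17, 8, 16, 7, 15, 14]
i: (SA[i-1],SA[i]) lcp shared
  1: (1,19) 3 'aaa'
  2: (19,2) 4 'aaab'
  3: (2,20) 2 'aa'
  4: (20,3) 3 'aab'
  5: (3,12) 3 'aab'
  6: (12,21) 1 'a'
  7: (21,10) 2 'ab'
  8: (10,4) 3 'aba'
  9: (4,6) 2 'ab'
  10: (6,13) 4 'abbb'
  11: (13,22) 0 ''
  12: (22,0) 1 'b'
  13: (0,18) 4 'baaa'
  14: (18,11) 3 'baa'
  15: (11,9) 2 'ba'
  16: (9,5) 3 'bab'
  17: (5,17) 1 'b'
  18: (17,8) 3 'bba'
  19: (8,16) 2 'bb'
  20: (16,7) 4 'bbba'
  21: (7,15) 3 'bbb'
  22: (15,14) 4 'bbbb'

n(n+1)/2 = 23·24/2 = 276
Σ LCP = 0 + 3 + 4 + 2 + 3 + 3 + 1 + 2 + 3 + 2 + 4 + 0 + 1 + 4 + 3 + 2 + 3 + 1 + 3 + 2 + 4 + 3 + 4 = 57
distinct = 276 − 57 = 219

219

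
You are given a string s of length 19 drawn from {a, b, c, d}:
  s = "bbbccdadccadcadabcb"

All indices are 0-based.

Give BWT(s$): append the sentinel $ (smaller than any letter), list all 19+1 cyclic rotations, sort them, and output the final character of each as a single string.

bdccdc$babdcbdbcacaa

rank  rotation              last
    0  $bbbccdadccadcadabcb  b
    1  abcb$bbbccdadccadcad  d
    2  adabcb$bbbccdadccadc  c
    3  adcadabcb$bbbccdadcc  c
    4  adccadcadabcb$bbbccd  d
    5  b$bbbccdadccadcadabc  c
    6  bbbccdadccadcadabcb$  $
    7  bbccdadccadcadabcb$b  b
    8  bcb$bbbccdadccadcada  a
    9  bccdadccadcadabcb$bb  b
   10  cadabcb$bbbccdadccad  d
   11  cadcadabcb$bbbccdadc  c
   12  cb$bbbccdadccadcadab  b
   13  ccadcadabcb$bbbccdad  d
   14  ccdadccadcadabcb$bbb  b
   15  cdadccadcadabcb$bbbc  c
   16  dabcb$bbbccdadccadca  a
   17  dadccadcadabcb$bbbcc  c
   18  dcadabcb$bbbccdadcca  a
   19  dccadcadabcb$bbbccda  a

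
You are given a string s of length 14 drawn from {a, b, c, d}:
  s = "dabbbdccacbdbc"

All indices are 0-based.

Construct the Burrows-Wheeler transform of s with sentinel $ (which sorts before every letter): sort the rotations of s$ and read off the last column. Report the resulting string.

rank  rotation         last
    0  $dabbbdccacbdbc  c
    1  abbbdccacbdbc$d  d
    2  acbdbc$dabbbdcc  c
    3  bbbdccacbdbc$da  a
    4  bbdccacbdbc$dab  b
    5  bc$dabbbdccacbd  d
    6  bdbc$dabbbdccac  c
    7  bdccacbdbc$dabb  b
    8  c$dabbbdccacbdb  b
    9  cacbdbc$dabbbdc  c
   10  cbdbc$dabbbdcca  a
   11  ccacbdbc$dabbbd  d
   12  dabbbdccacbdbc$  $
   13  dbc$dabbbdccacb  b
   14  dccacbdbc$dabbb  b

cdcabdcbbcad$bb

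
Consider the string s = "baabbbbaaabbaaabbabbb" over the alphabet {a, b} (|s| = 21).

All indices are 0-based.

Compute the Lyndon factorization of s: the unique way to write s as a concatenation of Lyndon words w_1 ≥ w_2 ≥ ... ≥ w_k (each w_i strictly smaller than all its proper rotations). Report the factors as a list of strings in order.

emit factor 1: 'b' (i=0, period=1)
emit factor 2: 'aabbbb' (i=1, period=6)
emit factor 3: 'aaabbaaabbabbb' (i=7, period=14)

["b", "aabbbb", "aaabbaaabbabbb"]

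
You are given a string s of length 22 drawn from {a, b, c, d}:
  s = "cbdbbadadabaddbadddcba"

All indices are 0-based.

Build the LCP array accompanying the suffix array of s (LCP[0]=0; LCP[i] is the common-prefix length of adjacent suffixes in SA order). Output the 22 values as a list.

[0, 1, 1, 3, 2, 3, 0, 2, 3, 4, 1, 1, 0, 2, 0, 2, 1, 2, 1, 1, 2, 2]

rank | idx | suffix
   0 |  21 | a
   1 |   9 | abaddbadddcba
   2 |   7 | adabaddbadddcba
   3 |   5 | adadabaddbadddcba
   4 |  11 | addbadddcba
   5 |  15 | adddcba
   6 |  20 | ba
   7 |   4 | badadabaddbadddcba
   8 |  10 | baddbadddcba
   9 |  14 | badddcba
  10 |   3 | bbadadabaddbadddcba
  11 |   1 | bdbbadadabaddbadddcba
  12 |  19 | cba
  13 |   0 | cbdbbadadabaddbadddcba
  14 |   8 | dabaddbadddcba
  15 |   6 | dadabaddbadddcba
  16 |  13 | dbadddcba
  17 |   2 | dbbadadabaddbadddcba
  18 |  18 | dcba
  19 |  12 | ddbadddcba
  20 |  17 | ddcba
  21 |  16 | dddcba

SA = [21, 9, 7, 5, 11, 15, 20, 4, 10, 14, 3, 1, 19, 0, 8, 6, 13, 2, 18, 12, 17, 16]
i: (SA[i-1],SA[i]) lcp shared
  1: (21,9) 1 'a'
  2: (9,7) 1 'a'
  3: (7,5) 3 'ada'
  4: (5,11) 2 'ad'
  5: (11,15) 3 'add'
  6: (15,20) 0 ''
  7: (20,4) 2 'ba'
  8: (4,10) 3 'bad'
  9: (10,14) 4 'badd'
  10: (14,3) 1 'b'
  11: (3,1) 1 'b'
  12: (1,19) 0 ''
  13: (19,0) 2 'cb'
  14: (0,8) 0 ''
  15: (8,6) 2 'da'
  16: (6,13) 1 'd'
  17: (13,2) 2 'db'
  18: (2,18) 1 'd'
  19: (18,12) 1 'd'
  20: (12,17) 2 'dd'
  21: (17,16) 2 'dd'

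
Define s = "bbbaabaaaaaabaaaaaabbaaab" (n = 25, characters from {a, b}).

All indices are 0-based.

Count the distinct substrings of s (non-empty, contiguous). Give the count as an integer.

232

sorted suffixes:
  #0 SA[0]=6  'aaaaaabaaaaaabbaaab'
  #1 SA[1]=13  'aaaaaabbaaab'
  #2 SA[2]=7  'aaaaabaaaaaabbaaab'
  #3 SA[3]=14  'aaaaabbaaab'
  #4 SA[4]=8  'aaaabaaaaaabbaaab'
  #5 SA[5]=15  'aaaabbaaab'
  #6 SA[6]=21  'aaab'
  #7 SA[7]=9  'aaabaaaaaabbaaab'
  #8 SA[8]=16  'aaabbaaab'
  #9 SA[9]=22  'aab'
  #10 SA[10]=3  'aabaaaaaabaaaaaabbaaab'
  #11 SA[11]=10  'aabaaaaaabbaaab'
  #12 SA[12]=17  'aabbaaab'
  #13 SA[13]=23  'ab'
  #14 SA[14]=4  'abaaaaaabaaaaaabbaaab'
  #15 SA[15]=11  'abaaaaaabbaaab'
  #16 SA[16]=18  'abbaaab'
  #17 SA[17]=24  'b'
  #18 SA[18]=5  'baaaaaabaaaaaabbaaab'
  #19 SA[19]=12  'baaaaaabbaaab'
  #20 SA[20]=20  'baaab'
  #21 SA[21]=2  'baabaaaaaabaaaaaabbaaab'
  #22 SA[22]=19  'bbaaab'
  #23 SA[23]=1  'bbaabaaaaaabaaaaaabbaaab'
  #24 SA[24]=0  'bbbaabaaaaaabaaaaaabbaaab'

SA = [6, 13, 7, 14, 8, 15, 21, 9, 16, 22, 3, 10, 17, 23, 4, 11, 18, 24, 5, 12, 20, 2, 19, 1, 0]
i: (SA[i-1],SA[i]) lcp shared
  1: (6,13) 7 'aaaaaab'
  2: (13,7) 5 'aaaaa'
  3: (7,14) 6 'aaaaab'
  4: (14,8) 4 'aaaa'
  5: (8,15) 5 'aaaab'
  6: (15,21) 3 'aaa'
  7: (21,9) 4 'aaab'
  8: (9,16) 4 'aaab'
  9: (16,22) 2 'aa'
  10: (22,3) 3 'aab'
  11: (3,10) 10 'aabaaaaaab'
  12: (10,17) 3 'aab'
  13: (17,23) 1 'a'
  14: (23,4) 2 'ab'
  15: (4,11) 9 'abaaaaaab'
  16: (11,18) 2 'ab'
  17: (18,24) 0 ''
  18: (24,5) 1 'b'
  19: (5,12) 8 'baaaaaab'
  20: (12,20) 4 'baaa'
  21: (20,2) 3 'baa'
  22: (2,19) 1 'b'
  23: (19,1) 4 'bbaa'
  24: (1,0) 2 'bb'

n(n+1)/2 = 25·26/2 = 325
Σ LCP = 0 + 7 + 5 + 6 + 4 + 5 + 3 + 4 + 4 + 2 + 3 + 10 + 3 + 1 + 2 + 9 + 2 + 0 + 1 + 8 + 4 + 3 + 1 + 4 + 2 = 93
distinct = 325 − 93 = 232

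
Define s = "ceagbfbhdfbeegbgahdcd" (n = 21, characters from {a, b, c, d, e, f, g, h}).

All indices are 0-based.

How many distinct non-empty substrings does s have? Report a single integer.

sorted suffixes:
  #0 SA[0]=2  'agbfbhdfbeegbgahdcd'
  #1 SA[1]=16  'ahdcd'
  #2 SA[2]=10  'beegbgahdcd'
  #3 SA[3]=4  'bfbhdfbeegbgahdcd'
  #4 SA[4]=14  'bgahdcd'
  #5 SA[5]=6  'bhdfbeegbgahdcd'
  #6 SA[6]=19  'cd'
  #7 SA[7]=0  'ceagbfbhdfbeegbgahdcd'
  #8 SA[8]=20  'd'
  #9 SA[9]=18  'dcd'
  #10 SA[10]=8  'dfbeegbgahdcd'
  #11 SA[11]=1  'eagbfbhdfbeegbgahdcd'
  #12 SA[12]=11  'eegbgahdcd'
  #13 SA[13]=12  'egbgahdcd'
  #14 SA[14]=9  'fbeegbgahdcd'
  #15 SA[15]=5  'fbhdfbeegbgahdcd'
  #16 SA[16]=15  'gahdcd'
  #17 SA[17]=3  'gbfbhdfbeegbgahdcd'
  #18 SA[18]=13  'gbgahdcd'
  #19 SA[19]=17  'hdcd'
  #20 SA[20]=7  'hdfbeegbgahdcd'

SA = [2, 16, 10, 4, 14, 6, 19, 0, 20, 18, 8, 1, 11, 12, 9, 5, 15, 3, 13, 17, 7]
rank  pair      lcp
   1  s[2:],s[16:]  1  'a'
   2  s[16:],s[10:]  0  ''
   3  s[10:],s[4:]  1  'b'
   4  s[4:],s[14:]  1  'b'
   5  s[14:],s[6:]  1  'b'
   6  s[6:],s[19:]  0  ''
   7  s[19:],s[0:]  1  'c'
   8  s[0:],s[20:]  0  ''
   9  s[20:],s[18:]  1  'd'
  10  s[18:],s[8:]  1  'd'
  11  s[8:],s[1:]  0  ''
  12  s[1:],s[11:]  1  'e'
  13  s[11:],s[12:]  1  'e'
  14  s[12:],s[9:]  0  ''
  15  s[9:],s[5:]  2  'fb'
  16  s[5:],s[15:]  0  ''
  17  s[15:],s[3:]  1  'g'
  18  s[3:],s[13:]  2  'gb'
  19  s[13:],s[17:]  0  ''
  20  s[17:],s[7:]  2  'hd'

n(n+1)/2 = 21·22/2 = 231
Σ LCP = 0 + 1 + 0 + 1 + 1 + 1 + 0 + 1 + 0 + 1 + 1 + 0 + 1 + 1 + 0 + 2 + 0 + 1 + 2 + 0 + 2 = 16
distinct = 231 − 16 = 215

215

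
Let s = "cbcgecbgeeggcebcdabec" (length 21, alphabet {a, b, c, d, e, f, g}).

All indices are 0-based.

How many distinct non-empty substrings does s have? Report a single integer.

sorted suffixes:
  #0 SA[0]=17  'abec'
  #1 SA[1]=14  'bcdabec'
  #2 SA[2]=1  'bcgecbgeeggcebcdabec'
  #3 SA[3]=18  'bec'
  #4 SA[4]=6  'bgeeggcebcdabec'
  #5 SA[5]=20  'c'
  #6 SA[6]=0  'cbcgecbgeeggcebcdabec'
  #7 SA[7]=5  'cbgeeggcebcdabec'
  #8 SA[8]=15  'cdabec'
  #9 SA[9]=12  'cebcdabec'
  #10 SA[10]=2  'cgecbgeeggcebcdabec'
  #11 SA[11]=16  'dabec'
  #12 SA[12]=13  'ebcdabec'
  #13 SA[13]=19  'ec'
  #14 SA[14]=4  'ecbgeeggcebcdabec'
  #15 SA[15]=8  'eeggcebcdabec'
  #16 SA[16]=9  'eggcebcdabec'
  #17 SA[17]=11  'gcebcdabec'
  #18 SA[18]=3  'gecbgeeggcebcdabec'
  #19 SA[19]=7  'geeggcebcdabec'
  #20 SA[20]=10  'ggcebcdabec'

SA = [17, 14, 1, 18, 6, 20, 0, 5, 15, 12, 2, 16, 13, 19, 4, 8, 9, 11, 3, 7, 10]
i: (SA[i-1],SA[i]) lcp shared
  1: (17,14) 0 ''
  2: (14,1) 2 'bc'
  3: (1,18) 1 'b'
  4: (18,6) 1 'b'
  5: (6,20) 0 ''
  6: (20,0) 1 'c'
  7: (0,5) 2 'cb'
  8: (5,15) 1 'c'
  9: (15,12) 1 'c'
  10: (12,2) 1 'c'
  11: (2,16) 0 ''
  12: (16,13) 0 ''
  13: (13,19) 1 'e'
  14: (19,4) 2 'ec'
  15: (4,8) 1 'e'
  16: (8,9) 1 'e'
  17: (9,11) 0 ''
  18: (11,3) 1 'g'
  19: (3,7) 2 'ge'
  20: (7,10) 1 'g'

n(n+1)/2 = 21·22/2 = 231
Σ LCP = 0 + 0 + 2 + 1 + 1 + 0 + 1 + 2 + 1 + 1 + 1 + 0 + 0 + 1 + 2 + 1 + 1 + 0 + 1 + 2 + 1 = 19
distinct = 231 − 19 = 212

212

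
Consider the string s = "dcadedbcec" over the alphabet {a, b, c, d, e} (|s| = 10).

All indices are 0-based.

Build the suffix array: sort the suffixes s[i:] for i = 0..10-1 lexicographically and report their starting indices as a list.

sorted suffixes:
  #0 SA[0]=2  'adedbcec'
  #1 SA[1]=6  'bcec'
  #2 SA[2]=9  'c'
  #3 SA[3]=1  'cadedbcec'
  #4 SA[4]=7  'cec'
  #5 SA[5]=5  'dbcec'
  #6 SA[6]=0  'dcadedbcec'
  #7 SA[7]=3  'dedbcec'
  #8 SA[8]=8  'ec'
  #9 SA[9]=4  'edbcec'

[2, 6, 9, 1, 7, 5, 0, 3, 8, 4]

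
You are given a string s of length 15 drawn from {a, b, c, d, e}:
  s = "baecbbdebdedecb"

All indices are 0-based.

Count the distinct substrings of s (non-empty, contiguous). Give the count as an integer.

103

sorted suffixes:
  #0 SA[0]=1  'aecbbdebdedecb'
  #1 SA[1]=14  'b'
  #2 SA[2]=0  'baecbbdebdedecb'
  #3 SA[3]=4  'bbdebdedecb'
  #4 SA[4]=5  'bdebdedecb'
  #5 SA[5]=8  'bdedecb'
  #6 SA[6]=13  'cb'
  #7 SA[7]=3  'cbbdebdedecb'
  #8 SA[8]=6  'debdedecb'
  #9 SA[9]=11  'decb'
  #10 SA[10]=9  'dedecb'
  #11 SA[11]=7  'ebdedecb'
  #12 SA[12]=12  'ecb'
  #13 SA[13]=2  'ecbbdebdedecb'
  #14 SA[14]=10  'edecb'

SA = [1, 14, 0, 4, 5, 8, 13, 3, 6, 11, 9, 7, 12, 2, 10]
i: (SA[i-1],SA[i]) lcp shared
  1: (1,14) 0 ''
  2: (14,0) 1 'b'
  3: (0,4) 1 'b'
  4: (4,5) 1 'b'
  5: (5,8) 3 'bde'
  6: (8,13) 0 ''
  7: (13,3) 2 'cb'
  8: (3,6) 0 ''
  9: (6,11) 2 'de'
  10: (11,9) 2 'de'
  11: (9,7) 0 ''
  12: (7,12) 1 'e'
  13: (12,2) 3 'ecb'
  14: (2,10) 1 'e'

n(n+1)/2 = 15·16/2 = 120
Σ LCP = 0 + 0 + 1 + 1 + 1 + 3 + 0 + 2 + 0 + 2 + 2 + 0 + 1 + 3 + 1 = 17
distinct = 120 − 17 = 103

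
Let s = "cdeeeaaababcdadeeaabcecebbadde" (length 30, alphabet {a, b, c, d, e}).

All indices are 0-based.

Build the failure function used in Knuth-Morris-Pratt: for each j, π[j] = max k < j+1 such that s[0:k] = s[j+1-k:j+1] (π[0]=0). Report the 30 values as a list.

π[0] = 0
j=1 s[j]='d': π[1]=0 (border '')
j=2 s[j]='e': π[2]=0 (border '')
j=3 s[j]='e': π[3]=0 (border '')
j=4 s[j]='e': π[4]=0 (border '')
j=5 s[j]='a': π[5]=0 (border '')
j=6 s[j]='a': π[6]=0 (border '')
j=7 s[j]='a': π[7]=0 (border '')
j=8 s[j]='b': π[8]=0 (border '')
j=9 s[j]='a': π[9]=0 (border '')
j=10 s[j]='b': π[10]=0 (border '')
j=11 s[j]='c': π[11]=1 (border 'c')
j=12 s[j]='d': π[12]=2 (border 'cd')
j=13 s[j]='a': k: 2→0; π[13]=0 (border '')
j=14 s[j]='d': π[14]=0 (border '')
j=15 s[j]='e': π[15]=0 (border '')
j=16 s[j]='e': π[16]=0 (border '')
j=17 s[j]='a': π[17]=0 (border '')
j=18 s[j]='a': π[18]=0 (border '')
j=19 s[j]='b': π[19]=0 (border '')
j=20 s[j]='c': π[20]=1 (border 'c')
j=21 s[j]='e': k: 1→0; π[21]=0 (border '')
j=22 s[j]='c': π[22]=1 (border 'c')
j=23 s[j]='e': k: 1→0; π[23]=0 (border '')
j=24 s[j]='b': π[24]=0 (border '')
j=25 s[j]='b': π[25]=0 (border '')
j=26 s[j]='a': π[26]=0 (border '')
j=27 s[j]='d': π[27]=0 (border '')
j=28 s[j]='d': π[28]=0 (border '')
j=29 s[j]='e': π[29]=0 (border '')

[0, 0, 0, 0, 0, 0, 0, 0, 0, 0, 0, 1, 2, 0, 0, 0, 0, 0, 0, 0, 1, 0, 1, 0, 0, 0, 0, 0, 0, 0]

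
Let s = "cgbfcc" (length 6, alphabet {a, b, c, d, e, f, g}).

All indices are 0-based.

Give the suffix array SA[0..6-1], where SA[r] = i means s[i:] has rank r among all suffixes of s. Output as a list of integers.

sorted suffixes:
  #0 SA[0]=2  'bfcc'
  #1 SA[1]=5  'c'
  #2 SA[2]=4  'cc'
  #3 SA[3]=0  'cgbfcc'
  #4 SA[4]=3  'fcc'
  #5 SA[5]=1  'gbfcc'

[2, 5, 4, 0, 3, 1]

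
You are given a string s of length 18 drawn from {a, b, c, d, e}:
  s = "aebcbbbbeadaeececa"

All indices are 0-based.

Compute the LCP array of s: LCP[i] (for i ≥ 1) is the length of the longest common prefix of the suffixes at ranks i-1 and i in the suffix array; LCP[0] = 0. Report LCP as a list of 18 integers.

sorted suffixes:
  #0 SA[0]=17  'a'
  #1 SA[1]=9  'adaeececa'
  #2 SA[2]=0  'aebcbbbbeadaeececa'
  #3 SA[3]=11  'aeececa'
  #4 SA[4]=4  'bbbbeadaeececa'
  #5 SA[5]=5  'bbbeadaeececa'
  #6 SA[6]=6  'bbeadaeececa'
  #7 SA[7]=2  'bcbbbbeadaeececa'
  #8 SA[8]=7  'beadaeececa'
  #9 SA[9]=16  'ca'
  #10 SA[10]=3  'cbbbbeadaeececa'
  #11 SA[11]=14  'ceca'
  #12 SA[12]=10  'daeececa'
  #13 SA[13]=8  'eadaeececa'
  #14 SA[14]=1  'ebcbbbbeadaeececa'
  #15 SA[15]=15  'eca'
  #16 SA[16]=13  'ececa'
  #17 SA[17]=12  'eececa'

SA = [17, 9, 0, 11, 4, 5, 6, 2, 7, 16, 3, 14, 10, 8, 1, 15, 13, 12]
i: (SA[i-1],SA[i]) lcp shared
  1: (17,9) 1 'a'
  2: (9,0) 1 'a'
  3: (0,11) 2 'ae'
  4: (11,4) 0 ''
  5: (4,5) 3 'bbb'
  6: (5,6) 2 'bb'
  7: (6,2) 1 'b'
  8: (2,7) 1 'b'
  9: (7,16) 0 ''
  10: (16,3) 1 'c'
  11: (3,14) 1 'c'
  12: (14,10) 0 ''
  13: (10,8) 0 ''
  14: (8,1) 1 'e'
  15: (1,15) 1 'e'
  16: (15,13) 2 'ec'
  17: (13,12) 1 'e'

[0, 1, 1, 2, 0, 3, 2, 1, 1, 0, 1, 1, 0, 0, 1, 1, 2, 1]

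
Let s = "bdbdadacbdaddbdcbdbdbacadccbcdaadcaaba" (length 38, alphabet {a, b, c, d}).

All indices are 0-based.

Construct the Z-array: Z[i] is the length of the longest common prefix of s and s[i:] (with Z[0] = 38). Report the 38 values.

Z[0]=38
i=1: i≥r, start 0; Z[1]=0
i=2: i≥r, start 0; Z[2]=2 extend→box=[2,4)
i=3: min(r-i=1, Z[1]=0)=0; Z[3]=0
i=4: i≥r, start 0; Z[4]=0
i=5: i≥r, start 0; Z[5]=0
i=6: i≥r, start 0; Z[6]=0
i=7: i≥r, start 0; Z[7]=0
i=8: i≥r, start 0; Z[8]=2 extend→box=[8,10)
i=9: min(r-i=1, Z[1]=0)=0; Z[9]=0
i=10: i≥r, start 0; Z[10]=0
i=11: i≥r, start 0; Z[11]=0
i=12: i≥r, start 0; Z[12]=0
i=13: i≥r, start 0; Z[13]=2 extend→box=[13,15)
i=14: min(r-i=1, Z[1]=0)=0; Z[14]=0
i=15: i≥r, start 0; Z[15]=0
i=16: i≥r, start 0; Z[16]=4 extend→box=[16,20)
i=17: min(r-i=3, Z[1]=0)=0; Z[17]=0
i=18: min(r-i=2, Z[2]=2)=2; Z[18]=3 extend→box=[18,21)
i=19: min(r-i=2, Z[1]=0)=0; Z[19]=0
i=20: min(r-i=1, Z[2]=2)=1; Z[20]=1
i=21: i≥r, start 0; Z[21]=0
i=22: i≥r, start 0; Z[22]=0
i=23: i≥r, start 0; Z[23]=0
i=24: i≥r, start 0; Z[24]=0
i=25: i≥r, start 0; Z[25]=0
i=26: i≥r, start 0; Z[26]=0
i=27: i≥r, start 0; Z[27]=1 extend→box=[27,28)
i=28: i≥r, start 0; Z[28]=0
i=29: i≥r, start 0; Z[29]=0
i=30: i≥r, start 0; Z[30]=0
i=31: i≥r, start 0; Z[31]=0
i=32: i≥r, start 0; Z[32]=0
i=33: i≥r, start 0; Z[33]=0
i=34: i≥r, start 0; Z[34]=0
i=35: i≥r, start 0; Z[35]=0
i=36: i≥r, start 0; Z[36]=1 extend→box=[36,37)
i=37: i≥r, start 0; Z[37]=0

[38, 0, 2, 0, 0, 0, 0, 0, 2, 0, 0, 0, 0, 2, 0, 0, 4, 0, 3, 0, 1, 0, 0, 0, 0, 0, 0, 1, 0, 0, 0, 0, 0, 0, 0, 0, 1, 0]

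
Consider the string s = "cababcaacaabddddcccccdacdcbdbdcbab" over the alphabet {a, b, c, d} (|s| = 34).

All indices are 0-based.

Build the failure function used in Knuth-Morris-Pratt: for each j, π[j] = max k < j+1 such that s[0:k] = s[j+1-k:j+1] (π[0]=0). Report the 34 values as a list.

[0, 0, 0, 0, 0, 1, 2, 0, 1, 2, 0, 0, 0, 0, 0, 0, 1, 1, 1, 1, 1, 0, 0, 1, 0, 1, 0, 0, 0, 0, 1, 0, 0, 0]

π[0] = 0
j=1 s[j]='a': π[1]=0 (border '')
j=2 s[j]='b': π[2]=0 (border '')
j=3 s[j]='a': π[3]=0 (border '')
j=4 s[j]='b': π[4]=0 (border '')
j=5 s[j]='c': π[5]=1 (border 'c')
j=6 s[j]='a': π[6]=2 (border 'ca')
j=7 s[j]='a': k: 2→0; π[7]=0 (border '')
j=8 s[j]='c': π[8]=1 (border 'c')
j=9 s[j]='a': π[9]=2 (border 'ca')
j=10 s[j]='a': k: 2→0; π[10]=0 (border '')
j=11 s[j]='b': π[11]=0 (border '')
j=12 s[j]='d': π[12]=0 (border '')
j=13 s[j]='d': π[13]=0 (border '')
j=14 s[j]='d': π[14]=0 (border '')
j=15 s[j]='d': π[15]=0 (border '')
j=16 s[j]='c': π[16]=1 (border 'c')
j=17 s[j]='c': k: 1→0; π[17]=1 (border 'c')
j=18 s[j]='c': k: 1→0; π[18]=1 (border 'c')
j=19 s[j]='c': k: 1→0; π[19]=1 (border 'c')
j=20 s[j]='c': k: 1→0; π[20]=1 (border 'c')
j=21 s[j]='d': k: 1→0; π[21]=0 (border '')
j=22 s[j]='a': π[22]=0 (border '')
j=23 s[j]='c': π[23]=1 (border 'c')
j=24 s[j]='d': k: 1→0; π[24]=0 (border '')
j=25 s[j]='c': π[25]=1 (border 'c')
j=26 s[j]='b': k: 1→0; π[26]=0 (border '')
j=27 s[j]='d': π[27]=0 (border '')
j=28 s[j]='b': π[28]=0 (border '')
j=29 s[j]='d': π[29]=0 (border '')
j=30 s[j]='c': π[30]=1 (border 'c')
j=31 s[j]='b': k: 1→0; π[31]=0 (border '')
j=32 s[j]='a': π[32]=0 (border '')
j=33 s[j]='b': π[33]=0 (border '')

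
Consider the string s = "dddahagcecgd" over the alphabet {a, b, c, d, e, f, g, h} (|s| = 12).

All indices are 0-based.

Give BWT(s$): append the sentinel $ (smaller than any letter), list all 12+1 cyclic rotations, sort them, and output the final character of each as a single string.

rank  rotation       last
    0  $dddahagcecgd  d
    1  agcecgd$dddah  h
    2  ahagcecgd$ddd  d
    3  cecgd$dddahag  g
    4  cgd$dddahagce  e
    5  d$dddahagcecg  g
    6  dahagcecgd$dd  d
    7  ddahagcecgd$d  d
    8  dddahagcecgd$  $
    9  ecgd$dddahagc  c
   10  gcecgd$dddaha  a
   11  gd$dddahagcec  c
   12  hagcecgd$ddda  a

dhdgegdd$caca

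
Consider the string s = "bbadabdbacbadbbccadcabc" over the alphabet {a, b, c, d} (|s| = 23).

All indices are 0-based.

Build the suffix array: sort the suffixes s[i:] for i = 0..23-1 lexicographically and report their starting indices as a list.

rank→(start, suffix):
  0 → (20, 'abc')
  1 → (4, 'abdbacbadbbccadcabc')
  2 → (8, 'acbadbbccadcabc')
  3 → (2, 'adabdbacbadbbccadcabc')
  4 → (11, 'adbbccadcabc')
  5 → (17, 'adcabc')
  6 → (7, 'bacbadbbccadcabc')
  7 → (1, 'badabdbacbadbbccadcabc')
  8 → (10, 'badbbccadcabc')
  9 → (0, 'bbadabdbacbadbbccadcabc')
  10 → (13, 'bbccadcabc')
  11 → (21, 'bc')
  12 → (14, 'bccadcabc')
  13 → (5, 'bdbacbadbbccadcabc')
  14 → (22, 'c')
  15 → (19, 'cabc')
  16 → (16, 'cadcabc')
  17 → (9, 'cbadbbccadcabc')
  18 → (15, 'ccadcabc')
  19 → (3, 'dabdbacbadbbccadcabc')
  20 → (6, 'dbacbadbbccadcabc')
  21 → (12, 'dbbccadcabc')
  22 → (18, 'dcabc')

[20, 4, 8, 2, 11, 17, 7, 1, 10, 0, 13, 21, 14, 5, 22, 19, 16, 9, 15, 3, 6, 12, 18]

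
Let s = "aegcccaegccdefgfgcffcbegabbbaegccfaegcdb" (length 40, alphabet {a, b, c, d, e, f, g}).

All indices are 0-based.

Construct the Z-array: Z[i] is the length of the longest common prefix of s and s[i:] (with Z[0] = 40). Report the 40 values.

Z[0]=40
i=1: i≥r, start 0; Z[1]=0
i=2: i≥r, start 0; Z[2]=0
i=3: i≥r, start 0; Z[3]=0
i=4: i≥r, start 0; Z[4]=0
i=5: i≥r, start 0; Z[5]=0
i=6: i≥r, start 0; Z[6]=5 scan→box=[6,11)
i=7: min(r-i=4, Z[1]=0)=0; Z[7]=0
i=8: min(r-i=3, Z[2]=0)=0; Z[8]=0
i=9: min(r-i=2, Z[3]=0)=0; Z[9]=0
i=10: min(r-i=1, Z[4]=0)=0; Z[10]=0
i=11: i≥r, start 0; Z[11]=0
i=12: i≥r, start 0; Z[12]=0
i=13: i≥r, start 0; Z[13]=0
i=14: i≥r, start 0; Z[14]=0
i=15: i≥r, start 0; Z[15]=0
i=16: i≥r, start 0; Z[16]=0
i=17: i≥r, start 0; Z[17]=0
i=18: i≥r, start 0; Z[18]=0
i=19: i≥r, start 0; Z[19]=0
i=20: i≥r, start 0; Z[20]=0
i=21: i≥r, start 0; Z[21]=0
i=22: i≥r, start 0; Z[22]=0
i=23: i≥r, start 0; Z[23]=0
i=24: i≥r, start 0; Z[24]=1 scan→box=[24,25)
i=25: i≥r, start 0; Z[25]=0
i=26: i≥r, start 0; Z[26]=0
i=27: i≥r, start 0; Z[27]=0
i=28: i≥r, start 0; Z[28]=5 scan→box=[28,33)
i=29: min(r-i=4, Z[1]=0)=0; Z[29]=0
i=30: min(r-i=3, Z[2]=0)=0; Z[30]=0
i=31: min(r-i=2, Z[3]=0)=0; Z[31]=0
i=32: min(r-i=1, Z[4]=0)=0; Z[32]=0
i=33: i≥r, start 0; Z[33]=0
i=34: i≥r, start 0; Z[34]=4 scan→box=[34,38)
i=35: min(r-i=3, Z[1]=0)=0; Z[35]=0
i=36: min(r-i=2, Z[2]=0)=0; Z[36]=0
i=37: min(r-i=1, Z[3]=0)=0; Z[37]=0
i=38: i≥r, start 0; Z[38]=0
i=39: i≥r, start 0; Z[39]=0

[40, 0, 0, 0, 0, 0, 5, 0, 0, 0, 0, 0, 0, 0, 0, 0, 0, 0, 0, 0, 0, 0, 0, 0, 1, 0, 0, 0, 5, 0, 0, 0, 0, 0, 4, 0, 0, 0, 0, 0]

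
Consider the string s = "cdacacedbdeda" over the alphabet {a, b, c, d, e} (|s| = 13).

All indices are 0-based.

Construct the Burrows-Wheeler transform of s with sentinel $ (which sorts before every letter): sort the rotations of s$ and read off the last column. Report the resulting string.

rank  rotation        last
    0  $cdacacedbdeda  a
    1  a$cdacacedbded  d
    2  acacedbdeda$cd  d
    3  acedbdeda$cdac  c
    4  bdeda$cdacaced  d
    5  cacedbdeda$cda  a
    6  cdacacedbdeda$  $
    7  cedbdeda$cdaca  a
    8  da$cdacacedbde  e
    9  dacacedbdeda$c  c
   10  dbdeda$cdacace  e
   11  deda$cdacacedb  b
   12  eda$cdacacedbd  d
   13  edbdeda$cdacac  c

addcda$aecebdc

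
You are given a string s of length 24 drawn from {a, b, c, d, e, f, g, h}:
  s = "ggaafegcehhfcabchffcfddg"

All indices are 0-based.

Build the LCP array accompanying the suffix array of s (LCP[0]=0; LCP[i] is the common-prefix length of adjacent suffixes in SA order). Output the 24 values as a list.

rank | idx | suffix
   0 |   2 | aafegcehhfcabchffcfddg
   1 |  13 | abchffcfddg
   2 |   3 | afegcehhfcabchffcfddg
   3 |  14 | bchffcfddg
   4 |  12 | cabchffcfddg
   5 |   7 | cehhfcabchffcfddg
   6 |  19 | cfddg
   7 |  15 | chffcfddg
   8 |  21 | ddg
   9 |  22 | dg
  10 |   5 | egcehhfcabchffcfddg
  11 |   8 | ehhfcabchffcfddg
  12 |  11 | fcabchffcfddg
  13 |  18 | fcfddg
  14 |  20 | fddg
  15 |   4 | fegcehhfcabchffcfddg
  16 |  17 | ffcfddg
  17 |  23 | g
  18 |   1 | gaafegcehhfcabchffcfddg
  19 |   6 | gcehhfcabchffcfddg
  20 |   0 | ggaafegcehhfcabchffcfddg
  21 |  10 | hfcabchffcfddg
  22 |  16 | hffcfddg
  23 |   9 | hhfcabchffcfddg

SA = [2, 13, 3, 14, 12, 7, 19, 15, 21, 22, 5, 8, 11, 18, 20, 4, 17, 23, 1, 6, 0, 10, 16, 9]
[i] adj suffixes → lcp
  [1] 2/13 → 1 ('a')
  [2] 13/3 → 1 ('a')
  [3] 3/14 → 0 ('')
  [4] 14/12 → 0 ('')
  [5] 12/7 → 1 ('c')
  [6] 7/19 → 1 ('c')
  [7] 19/15 → 1 ('c')
  [8] 15/21 → 0 ('')
  [9] 21/22 → 1 ('d')
  [10] 22/5 → 0 ('')
  [11] 5/8 → 1 ('e')
  [12] 8/11 → 0 ('')
  [13] 11/18 → 2 ('fc')
  [14] 18/20 → 1 ('f')
  [15] 20/4 → 1 ('f')
  [16] 4/17 → 1 ('f')
  [17] 17/23 → 0 ('')
  [18] 23/1 → 1 ('g')
  [19] 1/6 → 1 ('g')
  [20] 6/0 → 1 ('g')
  [21] 0/10 → 0 ('')
  [22] 10/16 → 2 ('hf')
  [23] 16/9 → 1 ('h')

[0, 1, 1, 0, 0, 1, 1, 1, 0, 1, 0, 1, 0, 2, 1, 1, 1, 0, 1, 1, 1, 0, 2, 1]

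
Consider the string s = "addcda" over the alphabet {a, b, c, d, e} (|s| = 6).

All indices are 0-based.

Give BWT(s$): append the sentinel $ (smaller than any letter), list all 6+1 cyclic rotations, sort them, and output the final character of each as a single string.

rank  rotation last
    0  $addcda  a
    1  a$addcd  d
    2  addcda$  $
    3  cda$add  d
    4  da$addc  c
    5  dcda$ad  d
    6  ddcda$a  a

ad$dcda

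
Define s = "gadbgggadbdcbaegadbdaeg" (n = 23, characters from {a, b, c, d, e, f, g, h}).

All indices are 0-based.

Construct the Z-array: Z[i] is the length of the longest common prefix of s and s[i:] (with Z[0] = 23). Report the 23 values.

Z[0]=23
i=1: i≥r, start 0; Z[1]=0
i=2: i≥r, start 0; Z[2]=0
i=3: i≥r, start 0; Z[3]=0
i=4: i≥r, start 0; Z[4]=1 extend→box=[4,5)
i=5: i≥r, start 0; Z[5]=1 extend→box=[5,6)
i=6: i≥r, start 0; Z[6]=4 extend→box=[6,10)
i=7: min(r-i=3, Z[1]=0)=0; Z[7]=0
i=8: min(r-i=2, Z[2]=0)=0; Z[8]=0
i=9: min(r-i=1, Z[3]=0)=0; Z[9]=0
i=10: i≥r, start 0; Z[10]=0
i=11: i≥r, start 0; Z[11]=0
i=12: i≥r, start 0; Z[12]=0
i=13: i≥r, start 0; Z[13]=0
i=14: i≥r, start 0; Z[14]=0
i=15: i≥r, start 0; Z[15]=4 extend→box=[15,19)
i=16: min(r-i=3, Z[1]=0)=0; Z[16]=0
i=17: min(r-i=2, Z[2]=0)=0; Z[17]=0
i=18: min(r-i=1, Z[3]=0)=0; Z[18]=0
i=19: i≥r, start 0; Z[19]=0
i=20: i≥r, start 0; Z[20]=0
i=21: i≥r, start 0; Z[21]=0
i=22: i≥r, start 0; Z[22]=1 extend→box=[22,23)

[23, 0, 0, 0, 1, 1, 4, 0, 0, 0, 0, 0, 0, 0, 0, 4, 0, 0, 0, 0, 0, 0, 1]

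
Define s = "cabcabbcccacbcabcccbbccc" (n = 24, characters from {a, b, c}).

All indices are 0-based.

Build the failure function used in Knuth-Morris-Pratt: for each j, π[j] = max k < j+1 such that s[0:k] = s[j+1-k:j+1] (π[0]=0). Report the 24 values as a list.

π[0] = 0
j=1 s[j]='a': π[1]=0 (border '')
j=2 s[j]='b': π[2]=0 (border '')
j=3 s[j]='c': π[3]=1 (border 'c')
j=4 s[j]='a': π[4]=2 (border 'ca')
j=5 s[j]='b': π[5]=3 (border 'cab')
j=6 s[j]='b': k: 3→0; π[6]=0 (border '')
j=7 s[j]='c': π[7]=1 (border 'c')
j=8 s[j]='c': k: 1→0; π[8]=1 (border 'c')
j=9 s[j]='c': k: 1→0; π[9]=1 (border 'c')
j=10 s[j]='a': π[10]=2 (border 'ca')
j=11 s[j]='c': k: 2→0; π[11]=1 (border 'c')
j=12 s[j]='b': k: 1→0; π[12]=0 (border '')
j=13 s[j]='c': π[13]=1 (border 'c')
j=14 s[j]='a': π[14]=2 (border 'ca')
j=15 s[j]='b': π[15]=3 (border 'cab')
j=16 s[j]='c': π[16]=4 (border 'cabc')
j=17 s[j]='c': k: 4→1→0; π[17]=1 (border 'c')
j=18 s[j]='c': k: 1→0; π[18]=1 (border 'c')
j=19 s[j]='b': k: 1→0; π[19]=0 (border '')
j=20 s[j]='b': π[20]=0 (border '')
j=21 s[j]='c': π[21]=1 (border 'c')
j=22 s[j]='c': k: 1→0; π[22]=1 (border 'c')
j=23 s[j]='c': k: 1→0; π[23]=1 (border 'c')

[0, 0, 0, 1, 2, 3, 0, 1, 1, 1, 2, 1, 0, 1, 2, 3, 4, 1, 1, 0, 0, 1, 1, 1]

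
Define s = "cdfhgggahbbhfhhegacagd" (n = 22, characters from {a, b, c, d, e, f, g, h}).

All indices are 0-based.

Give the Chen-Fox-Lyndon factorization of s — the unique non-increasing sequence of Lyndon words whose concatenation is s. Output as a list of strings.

emit factor 1: 'cdfhggg' (i=0, period=7)
emit factor 2: 'ahbbhfhheg' (i=7, period=10)
emit factor 3: 'acagd' (i=17, period=5)

["cdfhggg", "ahbbhfhheg", "acagd"]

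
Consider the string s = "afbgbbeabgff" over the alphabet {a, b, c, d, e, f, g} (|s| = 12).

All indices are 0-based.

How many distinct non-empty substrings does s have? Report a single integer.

sorted suffixes:
  #0 SA[0]=7  'abgff'
  #1 SA[1]=0  'afbgbbeabgff'
  #2 SA[2]=4  'bbeabgff'
  #3 SA[3]=5  'beabgff'
  #4 SA[4]=2  'bgbbeabgff'
  #5 SA[5]=8  'bgff'
  #6 SA[6]=6  'eabgff'
  #7 SA[7]=11  'f'
  #8 SA[8]=1  'fbgbbeabgff'
  #9 SA[9]=10  'ff'
  #10 SA[10]=3  'gbbeabgff'
  #11 SA[11]=9  'gff'

SA = [7, 0, 4, 5, 2, 8, 6, 11, 1, 10, 3, 9]
rank  pair      lcp
   1  s[7:],s[0:]  1  'a'
   2  s[0:],s[4:]  0  ''
   3  s[4:],s[5:]  1  'b'
   4  s[5:],s[2:]  1  'b'
   5  s[2:],s[8:]  2  'bg'
   6  s[8:],s[6:]  0  ''
   7  s[6:],s[11:]  0  ''
   8  s[11:],s[1:]  1  'f'
   9  s[1:],s[10:]  1  'f'
  10  s[10:],s[3:]  0  ''
  11  s[3:],s[9:]  1  'g'

n(n+1)/2 = 12·13/2 = 78
Σ LCP = 0 + 1 + 0 + 1 + 1 + 2 + 0 + 0 + 1 + 1 + 0 + 1 = 8
distinct = 78 − 8 = 70

70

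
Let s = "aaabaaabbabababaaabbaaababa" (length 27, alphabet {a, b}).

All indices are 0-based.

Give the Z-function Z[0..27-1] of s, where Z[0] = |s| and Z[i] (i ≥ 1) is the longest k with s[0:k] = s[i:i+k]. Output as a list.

[27, 2, 1, 0, 4, 2, 1, 0, 0, 1, 0, 1, 0, 1, 0, 4, 2, 1, 0, 0, 5, 2, 1, 0, 1, 0, 1]

Z[0]=27
i=1: fresh scan; Z[1]=2 grow→box=[1,3)
i=2: min(r-i=1, Z[1]=2)=1; Z[2]=1
i=3: fresh scan; Z[3]=0
i=4: fresh scan; Z[4]=4 grow→box=[4,8)
i=5: min(r-i=3, Z[1]=2)=2; Z[5]=2
i=6: min(r-i=2, Z[2]=1)=1; Z[6]=1
i=7: min(r-i=1, Z[3]=0)=0; Z[7]=0
i=8: fresh scan; Z[8]=0
i=9: fresh scan; Z[9]=1 grow→box=[9,10)
i=10: fresh scan; Z[10]=0
i=11: fresh scan; Z[11]=1 grow→box=[11,12)
i=12: fresh scan; Z[12]=0
i=13: fresh scan; Z[13]=1 grow→box=[13,14)
i=14: fresh scan; Z[14]=0
i=15: fresh scan; Z[15]=4 grow→box=[15,19)
i=16: min(r-i=3, Z[1]=2)=2; Z[16]=2
i=17: min(r-i=2, Z[2]=1)=1; Z[17]=1
i=18: min(r-i=1, Z[3]=0)=0; Z[18]=0
i=19: fresh scan; Z[19]=0
i=20: fresh scan; Z[20]=5 grow→box=[20,25)
i=21: min(r-i=4, Z[1]=2)=2; Z[21]=2
i=22: min(r-i=3, Z[2]=1)=1; Z[22]=1
i=23: min(r-i=2, Z[3]=0)=0; Z[23]=0
i=24: min(r-i=1, Z[4]=4)=1; Z[24]=1
i=25: fresh scan; Z[25]=0
i=26: fresh scan; Z[26]=1 grow→box=[26,27)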